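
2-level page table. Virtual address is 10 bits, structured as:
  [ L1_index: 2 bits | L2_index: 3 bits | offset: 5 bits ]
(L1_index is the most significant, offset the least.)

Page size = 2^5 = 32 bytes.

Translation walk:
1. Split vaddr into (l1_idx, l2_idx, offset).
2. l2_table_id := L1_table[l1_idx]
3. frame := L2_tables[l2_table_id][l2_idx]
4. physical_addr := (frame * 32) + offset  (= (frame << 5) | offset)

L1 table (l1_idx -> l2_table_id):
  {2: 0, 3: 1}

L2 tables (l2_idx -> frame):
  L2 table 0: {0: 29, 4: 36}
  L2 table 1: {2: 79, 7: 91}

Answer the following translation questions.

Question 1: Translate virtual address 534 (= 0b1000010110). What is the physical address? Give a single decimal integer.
Answer: 950

Derivation:
vaddr = 534 = 0b1000010110
Split: l1_idx=2, l2_idx=0, offset=22
L1[2] = 0
L2[0][0] = 29
paddr = 29 * 32 + 22 = 950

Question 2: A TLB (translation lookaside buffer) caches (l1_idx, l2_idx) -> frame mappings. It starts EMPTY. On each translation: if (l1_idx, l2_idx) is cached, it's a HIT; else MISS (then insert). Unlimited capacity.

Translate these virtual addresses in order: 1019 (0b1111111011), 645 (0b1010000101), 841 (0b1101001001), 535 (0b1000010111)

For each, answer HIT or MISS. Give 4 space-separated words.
vaddr=1019: (3,7) not in TLB -> MISS, insert
vaddr=645: (2,4) not in TLB -> MISS, insert
vaddr=841: (3,2) not in TLB -> MISS, insert
vaddr=535: (2,0) not in TLB -> MISS, insert

Answer: MISS MISS MISS MISS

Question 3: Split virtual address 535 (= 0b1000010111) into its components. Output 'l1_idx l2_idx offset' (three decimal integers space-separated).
vaddr = 535 = 0b1000010111
  top 2 bits -> l1_idx = 2
  next 3 bits -> l2_idx = 0
  bottom 5 bits -> offset = 23

Answer: 2 0 23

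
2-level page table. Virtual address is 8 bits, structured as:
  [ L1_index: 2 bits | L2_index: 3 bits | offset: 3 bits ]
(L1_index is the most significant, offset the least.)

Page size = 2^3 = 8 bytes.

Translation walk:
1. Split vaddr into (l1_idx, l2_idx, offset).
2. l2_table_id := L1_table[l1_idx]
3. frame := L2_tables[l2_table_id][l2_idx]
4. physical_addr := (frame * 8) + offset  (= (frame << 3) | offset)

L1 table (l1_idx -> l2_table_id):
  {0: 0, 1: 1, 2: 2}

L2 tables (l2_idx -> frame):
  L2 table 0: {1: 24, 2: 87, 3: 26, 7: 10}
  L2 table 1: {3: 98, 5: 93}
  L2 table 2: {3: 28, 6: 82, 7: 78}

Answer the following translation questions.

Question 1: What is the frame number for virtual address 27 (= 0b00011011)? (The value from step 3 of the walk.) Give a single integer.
Answer: 26

Derivation:
vaddr = 27: l1_idx=0, l2_idx=3
L1[0] = 0; L2[0][3] = 26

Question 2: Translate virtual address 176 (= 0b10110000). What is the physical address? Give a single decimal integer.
vaddr = 176 = 0b10110000
Split: l1_idx=2, l2_idx=6, offset=0
L1[2] = 2
L2[2][6] = 82
paddr = 82 * 8 + 0 = 656

Answer: 656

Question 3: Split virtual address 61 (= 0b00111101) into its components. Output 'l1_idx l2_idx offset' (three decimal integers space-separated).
Answer: 0 7 5

Derivation:
vaddr = 61 = 0b00111101
  top 2 bits -> l1_idx = 0
  next 3 bits -> l2_idx = 7
  bottom 3 bits -> offset = 5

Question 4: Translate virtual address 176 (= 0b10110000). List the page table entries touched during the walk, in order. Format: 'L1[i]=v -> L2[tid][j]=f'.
vaddr = 176 = 0b10110000
Split: l1_idx=2, l2_idx=6, offset=0

Answer: L1[2]=2 -> L2[2][6]=82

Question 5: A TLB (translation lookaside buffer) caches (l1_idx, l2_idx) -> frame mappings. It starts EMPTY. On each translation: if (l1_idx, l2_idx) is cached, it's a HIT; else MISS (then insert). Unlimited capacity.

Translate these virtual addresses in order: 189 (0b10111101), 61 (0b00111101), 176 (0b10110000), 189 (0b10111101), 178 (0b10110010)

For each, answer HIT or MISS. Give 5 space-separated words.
Answer: MISS MISS MISS HIT HIT

Derivation:
vaddr=189: (2,7) not in TLB -> MISS, insert
vaddr=61: (0,7) not in TLB -> MISS, insert
vaddr=176: (2,6) not in TLB -> MISS, insert
vaddr=189: (2,7) in TLB -> HIT
vaddr=178: (2,6) in TLB -> HIT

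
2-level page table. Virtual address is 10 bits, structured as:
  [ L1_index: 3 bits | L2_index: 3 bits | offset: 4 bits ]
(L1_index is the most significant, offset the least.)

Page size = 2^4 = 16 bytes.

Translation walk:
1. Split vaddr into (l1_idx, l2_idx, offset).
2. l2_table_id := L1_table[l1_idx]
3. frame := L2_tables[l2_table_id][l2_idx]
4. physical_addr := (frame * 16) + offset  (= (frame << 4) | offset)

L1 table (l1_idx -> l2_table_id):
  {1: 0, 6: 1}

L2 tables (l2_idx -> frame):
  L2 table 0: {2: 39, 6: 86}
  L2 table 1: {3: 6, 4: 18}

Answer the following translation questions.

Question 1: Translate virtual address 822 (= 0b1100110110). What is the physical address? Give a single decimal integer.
Answer: 102

Derivation:
vaddr = 822 = 0b1100110110
Split: l1_idx=6, l2_idx=3, offset=6
L1[6] = 1
L2[1][3] = 6
paddr = 6 * 16 + 6 = 102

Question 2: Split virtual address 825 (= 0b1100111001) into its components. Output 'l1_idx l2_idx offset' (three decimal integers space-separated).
vaddr = 825 = 0b1100111001
  top 3 bits -> l1_idx = 6
  next 3 bits -> l2_idx = 3
  bottom 4 bits -> offset = 9

Answer: 6 3 9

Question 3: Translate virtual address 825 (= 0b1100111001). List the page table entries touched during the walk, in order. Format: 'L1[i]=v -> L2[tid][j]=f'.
vaddr = 825 = 0b1100111001
Split: l1_idx=6, l2_idx=3, offset=9

Answer: L1[6]=1 -> L2[1][3]=6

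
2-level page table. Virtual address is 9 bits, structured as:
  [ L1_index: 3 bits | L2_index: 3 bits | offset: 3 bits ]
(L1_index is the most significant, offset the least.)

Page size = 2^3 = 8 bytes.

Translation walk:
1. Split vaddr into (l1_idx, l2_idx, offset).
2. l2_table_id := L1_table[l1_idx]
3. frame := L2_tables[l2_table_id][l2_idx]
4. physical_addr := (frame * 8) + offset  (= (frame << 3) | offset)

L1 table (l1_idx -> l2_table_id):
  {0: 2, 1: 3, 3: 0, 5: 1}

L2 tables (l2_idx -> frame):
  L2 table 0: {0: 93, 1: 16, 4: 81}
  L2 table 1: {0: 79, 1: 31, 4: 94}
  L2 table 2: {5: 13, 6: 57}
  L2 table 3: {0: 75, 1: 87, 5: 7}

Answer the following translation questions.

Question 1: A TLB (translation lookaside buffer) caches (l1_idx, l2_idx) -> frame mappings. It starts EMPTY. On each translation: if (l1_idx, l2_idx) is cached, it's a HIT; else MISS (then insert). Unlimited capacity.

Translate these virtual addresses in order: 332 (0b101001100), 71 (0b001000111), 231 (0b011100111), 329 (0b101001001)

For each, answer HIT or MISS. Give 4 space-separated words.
vaddr=332: (5,1) not in TLB -> MISS, insert
vaddr=71: (1,0) not in TLB -> MISS, insert
vaddr=231: (3,4) not in TLB -> MISS, insert
vaddr=329: (5,1) in TLB -> HIT

Answer: MISS MISS MISS HIT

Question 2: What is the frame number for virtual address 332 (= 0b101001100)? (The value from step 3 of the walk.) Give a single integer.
vaddr = 332: l1_idx=5, l2_idx=1
L1[5] = 1; L2[1][1] = 31

Answer: 31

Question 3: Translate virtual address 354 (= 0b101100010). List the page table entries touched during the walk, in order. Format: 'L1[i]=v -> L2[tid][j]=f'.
Answer: L1[5]=1 -> L2[1][4]=94

Derivation:
vaddr = 354 = 0b101100010
Split: l1_idx=5, l2_idx=4, offset=2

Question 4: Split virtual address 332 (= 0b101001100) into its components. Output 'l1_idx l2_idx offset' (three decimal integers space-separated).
Answer: 5 1 4

Derivation:
vaddr = 332 = 0b101001100
  top 3 bits -> l1_idx = 5
  next 3 bits -> l2_idx = 1
  bottom 3 bits -> offset = 4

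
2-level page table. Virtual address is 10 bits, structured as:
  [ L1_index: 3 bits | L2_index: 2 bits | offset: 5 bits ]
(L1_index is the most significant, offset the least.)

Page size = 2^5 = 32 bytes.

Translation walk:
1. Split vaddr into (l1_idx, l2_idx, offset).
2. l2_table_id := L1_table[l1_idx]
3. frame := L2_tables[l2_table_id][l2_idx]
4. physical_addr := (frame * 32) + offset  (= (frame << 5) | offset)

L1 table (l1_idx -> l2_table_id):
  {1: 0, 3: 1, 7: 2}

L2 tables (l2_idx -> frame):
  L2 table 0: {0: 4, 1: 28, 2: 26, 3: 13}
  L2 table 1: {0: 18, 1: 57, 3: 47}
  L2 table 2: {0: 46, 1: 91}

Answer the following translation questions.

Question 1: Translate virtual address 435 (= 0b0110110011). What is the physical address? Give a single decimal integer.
Answer: 1843

Derivation:
vaddr = 435 = 0b0110110011
Split: l1_idx=3, l2_idx=1, offset=19
L1[3] = 1
L2[1][1] = 57
paddr = 57 * 32 + 19 = 1843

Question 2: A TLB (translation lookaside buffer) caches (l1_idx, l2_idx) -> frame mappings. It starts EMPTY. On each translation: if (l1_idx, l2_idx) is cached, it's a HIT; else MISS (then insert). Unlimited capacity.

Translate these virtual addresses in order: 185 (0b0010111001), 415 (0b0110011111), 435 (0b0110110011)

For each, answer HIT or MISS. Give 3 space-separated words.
Answer: MISS MISS MISS

Derivation:
vaddr=185: (1,1) not in TLB -> MISS, insert
vaddr=415: (3,0) not in TLB -> MISS, insert
vaddr=435: (3,1) not in TLB -> MISS, insert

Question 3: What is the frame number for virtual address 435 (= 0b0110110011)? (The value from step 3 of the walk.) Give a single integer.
vaddr = 435: l1_idx=3, l2_idx=1
L1[3] = 1; L2[1][1] = 57

Answer: 57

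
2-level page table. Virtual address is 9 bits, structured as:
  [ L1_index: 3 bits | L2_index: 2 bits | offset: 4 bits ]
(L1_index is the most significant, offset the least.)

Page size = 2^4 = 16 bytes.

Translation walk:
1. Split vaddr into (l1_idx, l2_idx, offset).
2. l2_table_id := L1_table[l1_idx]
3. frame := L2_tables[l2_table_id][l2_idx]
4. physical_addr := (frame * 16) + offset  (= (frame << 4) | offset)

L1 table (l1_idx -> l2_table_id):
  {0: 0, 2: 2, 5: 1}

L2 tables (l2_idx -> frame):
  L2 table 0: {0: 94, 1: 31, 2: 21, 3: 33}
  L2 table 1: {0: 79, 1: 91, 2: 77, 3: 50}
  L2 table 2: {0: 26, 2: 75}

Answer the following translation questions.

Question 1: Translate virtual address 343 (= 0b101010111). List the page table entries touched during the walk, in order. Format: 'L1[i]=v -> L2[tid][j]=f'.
Answer: L1[5]=1 -> L2[1][1]=91

Derivation:
vaddr = 343 = 0b101010111
Split: l1_idx=5, l2_idx=1, offset=7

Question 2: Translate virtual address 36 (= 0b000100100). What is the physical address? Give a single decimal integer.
vaddr = 36 = 0b000100100
Split: l1_idx=0, l2_idx=2, offset=4
L1[0] = 0
L2[0][2] = 21
paddr = 21 * 16 + 4 = 340

Answer: 340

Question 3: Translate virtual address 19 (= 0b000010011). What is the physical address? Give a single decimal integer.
Answer: 499

Derivation:
vaddr = 19 = 0b000010011
Split: l1_idx=0, l2_idx=1, offset=3
L1[0] = 0
L2[0][1] = 31
paddr = 31 * 16 + 3 = 499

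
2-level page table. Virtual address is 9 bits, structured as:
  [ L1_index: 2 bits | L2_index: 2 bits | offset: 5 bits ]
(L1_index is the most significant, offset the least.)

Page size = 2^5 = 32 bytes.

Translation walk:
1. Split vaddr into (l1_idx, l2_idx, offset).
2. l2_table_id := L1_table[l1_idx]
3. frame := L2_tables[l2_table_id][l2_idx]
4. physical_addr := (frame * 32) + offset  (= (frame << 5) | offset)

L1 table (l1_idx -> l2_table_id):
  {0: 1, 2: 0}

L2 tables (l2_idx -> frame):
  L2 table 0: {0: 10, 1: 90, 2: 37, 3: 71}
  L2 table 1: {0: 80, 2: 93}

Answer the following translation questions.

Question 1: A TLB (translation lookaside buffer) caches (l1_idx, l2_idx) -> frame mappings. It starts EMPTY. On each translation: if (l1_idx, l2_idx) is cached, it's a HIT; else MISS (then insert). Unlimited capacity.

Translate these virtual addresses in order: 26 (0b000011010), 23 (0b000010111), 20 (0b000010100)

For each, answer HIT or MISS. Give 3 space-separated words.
Answer: MISS HIT HIT

Derivation:
vaddr=26: (0,0) not in TLB -> MISS, insert
vaddr=23: (0,0) in TLB -> HIT
vaddr=20: (0,0) in TLB -> HIT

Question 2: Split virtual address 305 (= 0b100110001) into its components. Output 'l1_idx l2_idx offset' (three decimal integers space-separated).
Answer: 2 1 17

Derivation:
vaddr = 305 = 0b100110001
  top 2 bits -> l1_idx = 2
  next 2 bits -> l2_idx = 1
  bottom 5 bits -> offset = 17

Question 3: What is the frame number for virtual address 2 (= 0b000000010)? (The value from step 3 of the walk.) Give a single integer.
vaddr = 2: l1_idx=0, l2_idx=0
L1[0] = 1; L2[1][0] = 80

Answer: 80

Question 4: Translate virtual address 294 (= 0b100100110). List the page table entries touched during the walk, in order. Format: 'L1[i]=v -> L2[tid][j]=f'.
vaddr = 294 = 0b100100110
Split: l1_idx=2, l2_idx=1, offset=6

Answer: L1[2]=0 -> L2[0][1]=90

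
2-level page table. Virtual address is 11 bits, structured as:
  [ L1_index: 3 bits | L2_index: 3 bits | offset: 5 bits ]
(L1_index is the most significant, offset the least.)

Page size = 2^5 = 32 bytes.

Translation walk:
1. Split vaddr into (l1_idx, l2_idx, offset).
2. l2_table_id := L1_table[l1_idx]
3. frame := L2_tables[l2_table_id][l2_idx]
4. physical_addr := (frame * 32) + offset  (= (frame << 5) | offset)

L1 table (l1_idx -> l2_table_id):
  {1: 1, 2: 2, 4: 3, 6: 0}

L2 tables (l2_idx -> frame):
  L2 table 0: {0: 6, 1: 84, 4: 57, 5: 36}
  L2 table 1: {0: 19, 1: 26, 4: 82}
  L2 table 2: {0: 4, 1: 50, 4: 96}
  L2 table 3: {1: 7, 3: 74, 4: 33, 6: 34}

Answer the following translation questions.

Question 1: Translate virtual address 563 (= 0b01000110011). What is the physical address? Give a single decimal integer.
Answer: 1619

Derivation:
vaddr = 563 = 0b01000110011
Split: l1_idx=2, l2_idx=1, offset=19
L1[2] = 2
L2[2][1] = 50
paddr = 50 * 32 + 19 = 1619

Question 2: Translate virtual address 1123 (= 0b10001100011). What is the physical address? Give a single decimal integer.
vaddr = 1123 = 0b10001100011
Split: l1_idx=4, l2_idx=3, offset=3
L1[4] = 3
L2[3][3] = 74
paddr = 74 * 32 + 3 = 2371

Answer: 2371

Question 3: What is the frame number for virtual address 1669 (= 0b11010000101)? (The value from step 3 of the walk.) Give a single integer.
Answer: 57

Derivation:
vaddr = 1669: l1_idx=6, l2_idx=4
L1[6] = 0; L2[0][4] = 57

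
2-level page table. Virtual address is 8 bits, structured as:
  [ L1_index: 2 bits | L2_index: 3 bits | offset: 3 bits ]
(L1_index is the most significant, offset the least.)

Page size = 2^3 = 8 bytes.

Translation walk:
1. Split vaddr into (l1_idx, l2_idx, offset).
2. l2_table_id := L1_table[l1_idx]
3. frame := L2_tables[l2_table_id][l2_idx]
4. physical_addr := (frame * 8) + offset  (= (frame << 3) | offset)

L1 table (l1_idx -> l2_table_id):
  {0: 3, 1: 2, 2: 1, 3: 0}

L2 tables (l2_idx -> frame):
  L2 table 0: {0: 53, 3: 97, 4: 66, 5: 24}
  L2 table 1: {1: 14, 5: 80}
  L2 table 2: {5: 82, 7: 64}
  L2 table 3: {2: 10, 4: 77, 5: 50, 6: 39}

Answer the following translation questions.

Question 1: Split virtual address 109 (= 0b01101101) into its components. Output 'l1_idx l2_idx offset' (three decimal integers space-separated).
vaddr = 109 = 0b01101101
  top 2 bits -> l1_idx = 1
  next 3 bits -> l2_idx = 5
  bottom 3 bits -> offset = 5

Answer: 1 5 5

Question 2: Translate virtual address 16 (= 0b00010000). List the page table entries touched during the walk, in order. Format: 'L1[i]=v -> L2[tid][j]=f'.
Answer: L1[0]=3 -> L2[3][2]=10

Derivation:
vaddr = 16 = 0b00010000
Split: l1_idx=0, l2_idx=2, offset=0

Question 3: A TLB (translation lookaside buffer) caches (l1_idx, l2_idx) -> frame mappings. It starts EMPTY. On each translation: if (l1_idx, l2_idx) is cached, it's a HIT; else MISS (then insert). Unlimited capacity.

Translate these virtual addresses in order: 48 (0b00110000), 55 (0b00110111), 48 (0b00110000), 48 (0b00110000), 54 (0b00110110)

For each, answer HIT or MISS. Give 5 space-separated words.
vaddr=48: (0,6) not in TLB -> MISS, insert
vaddr=55: (0,6) in TLB -> HIT
vaddr=48: (0,6) in TLB -> HIT
vaddr=48: (0,6) in TLB -> HIT
vaddr=54: (0,6) in TLB -> HIT

Answer: MISS HIT HIT HIT HIT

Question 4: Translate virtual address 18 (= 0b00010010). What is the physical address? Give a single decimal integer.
vaddr = 18 = 0b00010010
Split: l1_idx=0, l2_idx=2, offset=2
L1[0] = 3
L2[3][2] = 10
paddr = 10 * 8 + 2 = 82

Answer: 82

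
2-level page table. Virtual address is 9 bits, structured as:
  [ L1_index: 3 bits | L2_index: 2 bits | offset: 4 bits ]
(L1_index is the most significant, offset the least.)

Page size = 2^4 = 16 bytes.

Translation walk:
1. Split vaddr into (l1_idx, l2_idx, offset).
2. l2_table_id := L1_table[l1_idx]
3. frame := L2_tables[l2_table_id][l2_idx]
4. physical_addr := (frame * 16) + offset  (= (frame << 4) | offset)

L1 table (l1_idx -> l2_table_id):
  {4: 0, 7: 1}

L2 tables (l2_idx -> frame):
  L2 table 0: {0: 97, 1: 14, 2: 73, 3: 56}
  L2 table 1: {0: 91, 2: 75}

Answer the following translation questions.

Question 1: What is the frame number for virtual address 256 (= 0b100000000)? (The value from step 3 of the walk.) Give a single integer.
vaddr = 256: l1_idx=4, l2_idx=0
L1[4] = 0; L2[0][0] = 97

Answer: 97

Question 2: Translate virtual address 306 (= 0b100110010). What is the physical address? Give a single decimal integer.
vaddr = 306 = 0b100110010
Split: l1_idx=4, l2_idx=3, offset=2
L1[4] = 0
L2[0][3] = 56
paddr = 56 * 16 + 2 = 898

Answer: 898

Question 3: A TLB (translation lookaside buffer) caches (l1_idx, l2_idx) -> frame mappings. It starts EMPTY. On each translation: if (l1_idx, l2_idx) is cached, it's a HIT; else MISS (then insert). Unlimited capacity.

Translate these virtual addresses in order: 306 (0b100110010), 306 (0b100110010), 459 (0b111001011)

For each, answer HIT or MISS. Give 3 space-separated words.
vaddr=306: (4,3) not in TLB -> MISS, insert
vaddr=306: (4,3) in TLB -> HIT
vaddr=459: (7,0) not in TLB -> MISS, insert

Answer: MISS HIT MISS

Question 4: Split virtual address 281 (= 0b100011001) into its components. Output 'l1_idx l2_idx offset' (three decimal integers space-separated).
Answer: 4 1 9

Derivation:
vaddr = 281 = 0b100011001
  top 3 bits -> l1_idx = 4
  next 2 bits -> l2_idx = 1
  bottom 4 bits -> offset = 9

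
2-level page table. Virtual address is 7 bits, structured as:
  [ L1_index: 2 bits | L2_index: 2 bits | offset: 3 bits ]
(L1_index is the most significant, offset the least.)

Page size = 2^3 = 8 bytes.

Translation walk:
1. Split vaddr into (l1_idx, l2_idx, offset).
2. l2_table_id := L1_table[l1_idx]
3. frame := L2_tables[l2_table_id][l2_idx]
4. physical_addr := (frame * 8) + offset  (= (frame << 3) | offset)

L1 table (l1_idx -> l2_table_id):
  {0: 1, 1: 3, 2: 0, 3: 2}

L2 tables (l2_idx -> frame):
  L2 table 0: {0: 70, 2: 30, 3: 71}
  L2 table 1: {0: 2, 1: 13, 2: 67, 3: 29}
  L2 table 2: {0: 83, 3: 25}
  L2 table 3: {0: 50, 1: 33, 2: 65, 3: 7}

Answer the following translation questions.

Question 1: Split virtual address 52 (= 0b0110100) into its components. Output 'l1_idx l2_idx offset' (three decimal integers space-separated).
vaddr = 52 = 0b0110100
  top 2 bits -> l1_idx = 1
  next 2 bits -> l2_idx = 2
  bottom 3 bits -> offset = 4

Answer: 1 2 4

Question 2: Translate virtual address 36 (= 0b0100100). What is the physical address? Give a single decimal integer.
Answer: 404

Derivation:
vaddr = 36 = 0b0100100
Split: l1_idx=1, l2_idx=0, offset=4
L1[1] = 3
L2[3][0] = 50
paddr = 50 * 8 + 4 = 404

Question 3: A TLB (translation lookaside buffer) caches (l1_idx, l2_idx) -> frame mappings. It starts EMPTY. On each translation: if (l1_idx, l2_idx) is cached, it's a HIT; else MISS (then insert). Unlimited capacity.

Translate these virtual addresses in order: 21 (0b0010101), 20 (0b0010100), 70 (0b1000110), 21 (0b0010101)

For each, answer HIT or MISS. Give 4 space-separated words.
vaddr=21: (0,2) not in TLB -> MISS, insert
vaddr=20: (0,2) in TLB -> HIT
vaddr=70: (2,0) not in TLB -> MISS, insert
vaddr=21: (0,2) in TLB -> HIT

Answer: MISS HIT MISS HIT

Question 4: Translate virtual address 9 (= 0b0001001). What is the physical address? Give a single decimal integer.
vaddr = 9 = 0b0001001
Split: l1_idx=0, l2_idx=1, offset=1
L1[0] = 1
L2[1][1] = 13
paddr = 13 * 8 + 1 = 105

Answer: 105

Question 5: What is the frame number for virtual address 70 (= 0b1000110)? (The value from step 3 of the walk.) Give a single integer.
vaddr = 70: l1_idx=2, l2_idx=0
L1[2] = 0; L2[0][0] = 70

Answer: 70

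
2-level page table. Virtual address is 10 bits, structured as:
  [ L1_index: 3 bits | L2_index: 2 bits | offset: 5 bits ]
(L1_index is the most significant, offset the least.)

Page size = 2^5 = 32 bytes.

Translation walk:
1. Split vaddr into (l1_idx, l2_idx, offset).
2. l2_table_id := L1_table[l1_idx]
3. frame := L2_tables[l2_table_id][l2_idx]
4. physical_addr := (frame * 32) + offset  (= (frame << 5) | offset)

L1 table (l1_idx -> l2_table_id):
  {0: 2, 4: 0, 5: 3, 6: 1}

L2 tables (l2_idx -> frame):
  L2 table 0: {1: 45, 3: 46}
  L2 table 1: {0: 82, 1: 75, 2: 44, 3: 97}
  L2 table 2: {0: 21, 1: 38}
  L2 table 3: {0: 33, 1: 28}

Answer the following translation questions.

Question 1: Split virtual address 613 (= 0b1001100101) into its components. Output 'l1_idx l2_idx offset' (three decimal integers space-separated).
vaddr = 613 = 0b1001100101
  top 3 bits -> l1_idx = 4
  next 2 bits -> l2_idx = 3
  bottom 5 bits -> offset = 5

Answer: 4 3 5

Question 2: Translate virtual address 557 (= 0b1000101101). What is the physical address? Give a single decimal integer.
Answer: 1453

Derivation:
vaddr = 557 = 0b1000101101
Split: l1_idx=4, l2_idx=1, offset=13
L1[4] = 0
L2[0][1] = 45
paddr = 45 * 32 + 13 = 1453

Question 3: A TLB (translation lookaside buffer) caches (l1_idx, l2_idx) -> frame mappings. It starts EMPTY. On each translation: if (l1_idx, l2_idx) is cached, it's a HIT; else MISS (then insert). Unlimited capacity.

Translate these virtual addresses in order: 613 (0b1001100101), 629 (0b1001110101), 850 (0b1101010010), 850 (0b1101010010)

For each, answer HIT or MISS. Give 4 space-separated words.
Answer: MISS HIT MISS HIT

Derivation:
vaddr=613: (4,3) not in TLB -> MISS, insert
vaddr=629: (4,3) in TLB -> HIT
vaddr=850: (6,2) not in TLB -> MISS, insert
vaddr=850: (6,2) in TLB -> HIT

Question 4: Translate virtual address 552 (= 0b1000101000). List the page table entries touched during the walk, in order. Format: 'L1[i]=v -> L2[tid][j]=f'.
Answer: L1[4]=0 -> L2[0][1]=45

Derivation:
vaddr = 552 = 0b1000101000
Split: l1_idx=4, l2_idx=1, offset=8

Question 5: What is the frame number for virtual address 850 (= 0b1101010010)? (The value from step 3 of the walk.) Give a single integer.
Answer: 44

Derivation:
vaddr = 850: l1_idx=6, l2_idx=2
L1[6] = 1; L2[1][2] = 44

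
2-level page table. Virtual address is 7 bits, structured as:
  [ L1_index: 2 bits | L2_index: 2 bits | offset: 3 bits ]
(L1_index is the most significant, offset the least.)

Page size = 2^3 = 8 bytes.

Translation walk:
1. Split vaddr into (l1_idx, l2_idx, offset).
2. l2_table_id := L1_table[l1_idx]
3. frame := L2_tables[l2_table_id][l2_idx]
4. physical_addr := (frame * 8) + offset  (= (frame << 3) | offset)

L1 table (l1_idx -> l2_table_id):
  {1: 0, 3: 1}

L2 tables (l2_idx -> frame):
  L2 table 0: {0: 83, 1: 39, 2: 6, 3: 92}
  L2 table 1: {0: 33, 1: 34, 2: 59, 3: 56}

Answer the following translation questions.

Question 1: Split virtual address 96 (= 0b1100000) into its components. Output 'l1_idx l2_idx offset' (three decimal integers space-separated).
Answer: 3 0 0

Derivation:
vaddr = 96 = 0b1100000
  top 2 bits -> l1_idx = 3
  next 2 bits -> l2_idx = 0
  bottom 3 bits -> offset = 0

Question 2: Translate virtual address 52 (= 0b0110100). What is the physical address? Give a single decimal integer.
vaddr = 52 = 0b0110100
Split: l1_idx=1, l2_idx=2, offset=4
L1[1] = 0
L2[0][2] = 6
paddr = 6 * 8 + 4 = 52

Answer: 52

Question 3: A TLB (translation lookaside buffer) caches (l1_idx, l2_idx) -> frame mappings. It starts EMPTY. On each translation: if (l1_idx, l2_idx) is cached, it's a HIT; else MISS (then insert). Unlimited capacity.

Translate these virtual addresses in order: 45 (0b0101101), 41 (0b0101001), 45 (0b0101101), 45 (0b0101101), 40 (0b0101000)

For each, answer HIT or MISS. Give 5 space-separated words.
Answer: MISS HIT HIT HIT HIT

Derivation:
vaddr=45: (1,1) not in TLB -> MISS, insert
vaddr=41: (1,1) in TLB -> HIT
vaddr=45: (1,1) in TLB -> HIT
vaddr=45: (1,1) in TLB -> HIT
vaddr=40: (1,1) in TLB -> HIT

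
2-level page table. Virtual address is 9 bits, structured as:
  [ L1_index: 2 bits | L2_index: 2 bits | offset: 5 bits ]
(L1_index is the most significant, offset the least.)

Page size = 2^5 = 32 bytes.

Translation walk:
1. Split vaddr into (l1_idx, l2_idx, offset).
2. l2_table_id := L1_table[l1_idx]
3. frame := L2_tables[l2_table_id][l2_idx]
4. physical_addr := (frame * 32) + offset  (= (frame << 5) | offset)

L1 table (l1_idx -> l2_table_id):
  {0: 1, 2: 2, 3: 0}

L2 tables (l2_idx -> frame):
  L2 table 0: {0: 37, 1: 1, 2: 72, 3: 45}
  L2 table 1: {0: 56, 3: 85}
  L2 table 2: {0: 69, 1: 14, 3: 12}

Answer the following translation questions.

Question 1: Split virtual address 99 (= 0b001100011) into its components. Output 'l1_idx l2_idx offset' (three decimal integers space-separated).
Answer: 0 3 3

Derivation:
vaddr = 99 = 0b001100011
  top 2 bits -> l1_idx = 0
  next 2 bits -> l2_idx = 3
  bottom 5 bits -> offset = 3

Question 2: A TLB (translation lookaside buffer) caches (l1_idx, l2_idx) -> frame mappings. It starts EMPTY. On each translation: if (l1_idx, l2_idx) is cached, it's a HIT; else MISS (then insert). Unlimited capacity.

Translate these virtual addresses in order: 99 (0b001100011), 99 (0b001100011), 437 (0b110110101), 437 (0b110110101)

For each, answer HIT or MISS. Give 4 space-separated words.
Answer: MISS HIT MISS HIT

Derivation:
vaddr=99: (0,3) not in TLB -> MISS, insert
vaddr=99: (0,3) in TLB -> HIT
vaddr=437: (3,1) not in TLB -> MISS, insert
vaddr=437: (3,1) in TLB -> HIT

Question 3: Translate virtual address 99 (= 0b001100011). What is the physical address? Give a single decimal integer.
Answer: 2723

Derivation:
vaddr = 99 = 0b001100011
Split: l1_idx=0, l2_idx=3, offset=3
L1[0] = 1
L2[1][3] = 85
paddr = 85 * 32 + 3 = 2723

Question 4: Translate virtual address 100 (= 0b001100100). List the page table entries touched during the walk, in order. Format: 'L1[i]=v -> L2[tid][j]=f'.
Answer: L1[0]=1 -> L2[1][3]=85

Derivation:
vaddr = 100 = 0b001100100
Split: l1_idx=0, l2_idx=3, offset=4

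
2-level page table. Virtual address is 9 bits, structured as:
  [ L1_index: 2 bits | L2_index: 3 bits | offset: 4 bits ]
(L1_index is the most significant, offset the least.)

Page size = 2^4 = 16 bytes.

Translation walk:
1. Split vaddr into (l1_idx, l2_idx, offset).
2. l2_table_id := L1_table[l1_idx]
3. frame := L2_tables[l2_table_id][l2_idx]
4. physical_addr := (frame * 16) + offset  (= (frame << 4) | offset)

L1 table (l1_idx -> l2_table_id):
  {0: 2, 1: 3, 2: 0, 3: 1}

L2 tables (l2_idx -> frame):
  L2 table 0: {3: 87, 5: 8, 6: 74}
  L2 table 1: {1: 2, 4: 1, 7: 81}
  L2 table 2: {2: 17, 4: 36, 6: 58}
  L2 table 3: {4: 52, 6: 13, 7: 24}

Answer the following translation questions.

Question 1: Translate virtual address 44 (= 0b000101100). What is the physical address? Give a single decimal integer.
Answer: 284

Derivation:
vaddr = 44 = 0b000101100
Split: l1_idx=0, l2_idx=2, offset=12
L1[0] = 2
L2[2][2] = 17
paddr = 17 * 16 + 12 = 284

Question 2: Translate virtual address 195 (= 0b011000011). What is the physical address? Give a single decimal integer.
Answer: 835

Derivation:
vaddr = 195 = 0b011000011
Split: l1_idx=1, l2_idx=4, offset=3
L1[1] = 3
L2[3][4] = 52
paddr = 52 * 16 + 3 = 835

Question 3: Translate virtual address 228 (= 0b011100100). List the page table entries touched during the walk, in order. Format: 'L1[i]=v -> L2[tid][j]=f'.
vaddr = 228 = 0b011100100
Split: l1_idx=1, l2_idx=6, offset=4

Answer: L1[1]=3 -> L2[3][6]=13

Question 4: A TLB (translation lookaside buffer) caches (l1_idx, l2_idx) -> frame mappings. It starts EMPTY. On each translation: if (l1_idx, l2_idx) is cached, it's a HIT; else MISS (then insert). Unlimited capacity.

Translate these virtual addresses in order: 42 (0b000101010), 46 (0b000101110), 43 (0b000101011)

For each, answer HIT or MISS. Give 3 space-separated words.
vaddr=42: (0,2) not in TLB -> MISS, insert
vaddr=46: (0,2) in TLB -> HIT
vaddr=43: (0,2) in TLB -> HIT

Answer: MISS HIT HIT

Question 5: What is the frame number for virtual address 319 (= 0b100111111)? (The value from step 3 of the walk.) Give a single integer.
vaddr = 319: l1_idx=2, l2_idx=3
L1[2] = 0; L2[0][3] = 87

Answer: 87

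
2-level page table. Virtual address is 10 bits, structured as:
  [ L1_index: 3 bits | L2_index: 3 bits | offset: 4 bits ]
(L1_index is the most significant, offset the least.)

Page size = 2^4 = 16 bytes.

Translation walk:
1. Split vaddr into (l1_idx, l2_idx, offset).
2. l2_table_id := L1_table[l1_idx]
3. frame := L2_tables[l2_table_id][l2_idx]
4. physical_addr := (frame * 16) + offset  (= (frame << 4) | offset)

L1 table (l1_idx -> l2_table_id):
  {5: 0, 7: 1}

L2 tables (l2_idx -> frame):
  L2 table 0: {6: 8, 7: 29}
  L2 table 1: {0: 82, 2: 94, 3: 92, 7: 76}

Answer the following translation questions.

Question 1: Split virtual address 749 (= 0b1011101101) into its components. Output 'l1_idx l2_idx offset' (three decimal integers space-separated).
vaddr = 749 = 0b1011101101
  top 3 bits -> l1_idx = 5
  next 3 bits -> l2_idx = 6
  bottom 4 bits -> offset = 13

Answer: 5 6 13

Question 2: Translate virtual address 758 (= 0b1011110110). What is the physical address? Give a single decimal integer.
vaddr = 758 = 0b1011110110
Split: l1_idx=5, l2_idx=7, offset=6
L1[5] = 0
L2[0][7] = 29
paddr = 29 * 16 + 6 = 470

Answer: 470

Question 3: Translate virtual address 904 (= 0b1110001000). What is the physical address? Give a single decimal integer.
Answer: 1320

Derivation:
vaddr = 904 = 0b1110001000
Split: l1_idx=7, l2_idx=0, offset=8
L1[7] = 1
L2[1][0] = 82
paddr = 82 * 16 + 8 = 1320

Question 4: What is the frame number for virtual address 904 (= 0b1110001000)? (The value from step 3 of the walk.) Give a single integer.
vaddr = 904: l1_idx=7, l2_idx=0
L1[7] = 1; L2[1][0] = 82

Answer: 82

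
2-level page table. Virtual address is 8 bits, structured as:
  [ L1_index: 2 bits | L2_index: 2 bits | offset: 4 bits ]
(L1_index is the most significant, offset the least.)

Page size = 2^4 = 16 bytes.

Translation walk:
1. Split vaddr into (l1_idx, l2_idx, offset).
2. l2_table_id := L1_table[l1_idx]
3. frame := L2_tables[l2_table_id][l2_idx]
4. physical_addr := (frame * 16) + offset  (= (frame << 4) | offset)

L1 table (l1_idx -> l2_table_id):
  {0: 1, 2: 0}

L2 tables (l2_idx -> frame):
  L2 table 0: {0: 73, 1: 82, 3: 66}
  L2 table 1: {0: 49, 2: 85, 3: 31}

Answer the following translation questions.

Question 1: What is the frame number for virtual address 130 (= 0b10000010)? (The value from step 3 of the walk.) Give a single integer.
vaddr = 130: l1_idx=2, l2_idx=0
L1[2] = 0; L2[0][0] = 73

Answer: 73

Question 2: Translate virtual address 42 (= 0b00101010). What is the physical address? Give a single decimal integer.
vaddr = 42 = 0b00101010
Split: l1_idx=0, l2_idx=2, offset=10
L1[0] = 1
L2[1][2] = 85
paddr = 85 * 16 + 10 = 1370

Answer: 1370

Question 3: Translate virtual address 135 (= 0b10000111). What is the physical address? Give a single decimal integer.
vaddr = 135 = 0b10000111
Split: l1_idx=2, l2_idx=0, offset=7
L1[2] = 0
L2[0][0] = 73
paddr = 73 * 16 + 7 = 1175

Answer: 1175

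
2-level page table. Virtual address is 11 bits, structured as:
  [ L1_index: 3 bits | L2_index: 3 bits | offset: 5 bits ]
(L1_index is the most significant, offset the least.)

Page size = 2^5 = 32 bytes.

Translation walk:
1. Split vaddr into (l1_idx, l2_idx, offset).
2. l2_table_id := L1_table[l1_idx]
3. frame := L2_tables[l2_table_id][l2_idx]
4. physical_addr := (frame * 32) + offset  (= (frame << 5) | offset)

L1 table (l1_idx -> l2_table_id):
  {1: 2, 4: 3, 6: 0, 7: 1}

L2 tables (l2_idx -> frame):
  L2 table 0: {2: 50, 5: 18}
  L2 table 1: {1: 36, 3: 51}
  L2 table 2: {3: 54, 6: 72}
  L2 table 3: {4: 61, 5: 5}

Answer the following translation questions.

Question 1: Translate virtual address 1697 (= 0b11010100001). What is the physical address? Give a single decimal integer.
Answer: 577

Derivation:
vaddr = 1697 = 0b11010100001
Split: l1_idx=6, l2_idx=5, offset=1
L1[6] = 0
L2[0][5] = 18
paddr = 18 * 32 + 1 = 577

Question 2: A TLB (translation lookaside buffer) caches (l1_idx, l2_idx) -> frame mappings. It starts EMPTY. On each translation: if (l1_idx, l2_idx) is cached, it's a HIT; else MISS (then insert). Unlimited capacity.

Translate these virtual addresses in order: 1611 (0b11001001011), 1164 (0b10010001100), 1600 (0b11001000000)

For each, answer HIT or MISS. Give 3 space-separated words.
vaddr=1611: (6,2) not in TLB -> MISS, insert
vaddr=1164: (4,4) not in TLB -> MISS, insert
vaddr=1600: (6,2) in TLB -> HIT

Answer: MISS MISS HIT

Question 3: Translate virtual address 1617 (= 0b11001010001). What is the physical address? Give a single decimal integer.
Answer: 1617

Derivation:
vaddr = 1617 = 0b11001010001
Split: l1_idx=6, l2_idx=2, offset=17
L1[6] = 0
L2[0][2] = 50
paddr = 50 * 32 + 17 = 1617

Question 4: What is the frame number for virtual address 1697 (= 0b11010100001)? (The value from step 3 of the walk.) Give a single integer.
vaddr = 1697: l1_idx=6, l2_idx=5
L1[6] = 0; L2[0][5] = 18

Answer: 18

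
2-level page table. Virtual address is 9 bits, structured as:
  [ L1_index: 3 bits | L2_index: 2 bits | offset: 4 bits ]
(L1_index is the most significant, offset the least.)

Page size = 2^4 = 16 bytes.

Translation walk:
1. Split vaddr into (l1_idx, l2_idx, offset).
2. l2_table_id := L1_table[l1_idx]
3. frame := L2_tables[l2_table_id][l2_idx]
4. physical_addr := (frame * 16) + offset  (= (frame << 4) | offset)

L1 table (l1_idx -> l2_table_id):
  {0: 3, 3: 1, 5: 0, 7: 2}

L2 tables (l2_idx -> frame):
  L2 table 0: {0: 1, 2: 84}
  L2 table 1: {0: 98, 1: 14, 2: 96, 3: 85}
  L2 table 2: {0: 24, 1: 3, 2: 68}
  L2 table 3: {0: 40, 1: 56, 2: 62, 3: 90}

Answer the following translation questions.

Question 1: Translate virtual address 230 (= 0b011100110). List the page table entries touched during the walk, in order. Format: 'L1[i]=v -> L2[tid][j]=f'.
Answer: L1[3]=1 -> L2[1][2]=96

Derivation:
vaddr = 230 = 0b011100110
Split: l1_idx=3, l2_idx=2, offset=6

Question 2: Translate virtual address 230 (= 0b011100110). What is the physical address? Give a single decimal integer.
Answer: 1542

Derivation:
vaddr = 230 = 0b011100110
Split: l1_idx=3, l2_idx=2, offset=6
L1[3] = 1
L2[1][2] = 96
paddr = 96 * 16 + 6 = 1542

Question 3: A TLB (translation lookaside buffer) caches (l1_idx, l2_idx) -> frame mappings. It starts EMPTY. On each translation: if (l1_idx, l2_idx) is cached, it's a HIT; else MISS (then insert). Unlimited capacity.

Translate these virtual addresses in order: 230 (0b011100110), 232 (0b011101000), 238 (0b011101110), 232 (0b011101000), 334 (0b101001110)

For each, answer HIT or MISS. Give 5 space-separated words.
Answer: MISS HIT HIT HIT MISS

Derivation:
vaddr=230: (3,2) not in TLB -> MISS, insert
vaddr=232: (3,2) in TLB -> HIT
vaddr=238: (3,2) in TLB -> HIT
vaddr=232: (3,2) in TLB -> HIT
vaddr=334: (5,0) not in TLB -> MISS, insert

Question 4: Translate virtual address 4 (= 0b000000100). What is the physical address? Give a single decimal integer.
vaddr = 4 = 0b000000100
Split: l1_idx=0, l2_idx=0, offset=4
L1[0] = 3
L2[3][0] = 40
paddr = 40 * 16 + 4 = 644

Answer: 644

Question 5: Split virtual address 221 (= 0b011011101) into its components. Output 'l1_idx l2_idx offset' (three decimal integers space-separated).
Answer: 3 1 13

Derivation:
vaddr = 221 = 0b011011101
  top 3 bits -> l1_idx = 3
  next 2 bits -> l2_idx = 1
  bottom 4 bits -> offset = 13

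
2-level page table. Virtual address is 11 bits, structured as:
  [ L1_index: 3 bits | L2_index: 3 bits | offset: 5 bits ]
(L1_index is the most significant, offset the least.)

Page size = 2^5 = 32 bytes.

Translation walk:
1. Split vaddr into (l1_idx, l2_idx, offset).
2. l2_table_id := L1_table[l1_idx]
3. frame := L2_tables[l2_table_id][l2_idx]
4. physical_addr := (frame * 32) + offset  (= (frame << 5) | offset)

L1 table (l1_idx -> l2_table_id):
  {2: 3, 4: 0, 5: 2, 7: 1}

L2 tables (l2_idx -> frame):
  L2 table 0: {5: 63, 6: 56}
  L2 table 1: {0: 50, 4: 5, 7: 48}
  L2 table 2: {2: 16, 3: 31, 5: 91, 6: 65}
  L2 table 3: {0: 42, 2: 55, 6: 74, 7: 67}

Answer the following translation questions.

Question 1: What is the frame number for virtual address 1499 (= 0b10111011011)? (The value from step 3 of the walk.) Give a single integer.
vaddr = 1499: l1_idx=5, l2_idx=6
L1[5] = 2; L2[2][6] = 65

Answer: 65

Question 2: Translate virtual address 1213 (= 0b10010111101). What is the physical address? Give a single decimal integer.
vaddr = 1213 = 0b10010111101
Split: l1_idx=4, l2_idx=5, offset=29
L1[4] = 0
L2[0][5] = 63
paddr = 63 * 32 + 29 = 2045

Answer: 2045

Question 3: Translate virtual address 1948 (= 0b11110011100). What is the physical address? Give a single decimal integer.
vaddr = 1948 = 0b11110011100
Split: l1_idx=7, l2_idx=4, offset=28
L1[7] = 1
L2[1][4] = 5
paddr = 5 * 32 + 28 = 188

Answer: 188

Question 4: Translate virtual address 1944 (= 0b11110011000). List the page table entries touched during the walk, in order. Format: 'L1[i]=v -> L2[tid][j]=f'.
Answer: L1[7]=1 -> L2[1][4]=5

Derivation:
vaddr = 1944 = 0b11110011000
Split: l1_idx=7, l2_idx=4, offset=24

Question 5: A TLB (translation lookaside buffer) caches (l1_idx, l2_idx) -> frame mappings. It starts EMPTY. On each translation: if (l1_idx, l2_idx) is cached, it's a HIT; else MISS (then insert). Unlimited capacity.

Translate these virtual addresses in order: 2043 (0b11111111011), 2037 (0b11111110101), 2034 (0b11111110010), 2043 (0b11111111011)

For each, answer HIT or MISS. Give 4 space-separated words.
vaddr=2043: (7,7) not in TLB -> MISS, insert
vaddr=2037: (7,7) in TLB -> HIT
vaddr=2034: (7,7) in TLB -> HIT
vaddr=2043: (7,7) in TLB -> HIT

Answer: MISS HIT HIT HIT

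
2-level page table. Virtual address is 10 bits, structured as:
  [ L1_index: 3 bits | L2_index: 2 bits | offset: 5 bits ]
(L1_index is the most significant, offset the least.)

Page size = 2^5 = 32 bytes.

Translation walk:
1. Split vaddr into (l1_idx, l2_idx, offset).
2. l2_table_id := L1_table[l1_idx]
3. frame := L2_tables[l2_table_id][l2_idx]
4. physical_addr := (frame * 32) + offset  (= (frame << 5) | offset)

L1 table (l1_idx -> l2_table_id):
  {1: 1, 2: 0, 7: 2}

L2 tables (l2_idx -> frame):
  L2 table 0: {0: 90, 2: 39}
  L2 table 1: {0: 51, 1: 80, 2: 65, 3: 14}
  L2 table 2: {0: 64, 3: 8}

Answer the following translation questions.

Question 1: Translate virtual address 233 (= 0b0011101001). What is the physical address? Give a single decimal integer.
vaddr = 233 = 0b0011101001
Split: l1_idx=1, l2_idx=3, offset=9
L1[1] = 1
L2[1][3] = 14
paddr = 14 * 32 + 9 = 457

Answer: 457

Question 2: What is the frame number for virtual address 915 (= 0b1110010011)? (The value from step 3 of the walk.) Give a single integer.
vaddr = 915: l1_idx=7, l2_idx=0
L1[7] = 2; L2[2][0] = 64

Answer: 64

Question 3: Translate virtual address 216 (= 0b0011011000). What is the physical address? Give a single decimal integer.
vaddr = 216 = 0b0011011000
Split: l1_idx=1, l2_idx=2, offset=24
L1[1] = 1
L2[1][2] = 65
paddr = 65 * 32 + 24 = 2104

Answer: 2104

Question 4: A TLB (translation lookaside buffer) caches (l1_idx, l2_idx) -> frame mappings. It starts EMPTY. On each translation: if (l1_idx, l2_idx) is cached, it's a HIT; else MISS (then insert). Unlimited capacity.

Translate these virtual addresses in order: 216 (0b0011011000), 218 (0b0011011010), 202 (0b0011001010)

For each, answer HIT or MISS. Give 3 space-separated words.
Answer: MISS HIT HIT

Derivation:
vaddr=216: (1,2) not in TLB -> MISS, insert
vaddr=218: (1,2) in TLB -> HIT
vaddr=202: (1,2) in TLB -> HIT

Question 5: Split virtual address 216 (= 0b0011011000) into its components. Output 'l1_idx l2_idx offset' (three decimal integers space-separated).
vaddr = 216 = 0b0011011000
  top 3 bits -> l1_idx = 1
  next 2 bits -> l2_idx = 2
  bottom 5 bits -> offset = 24

Answer: 1 2 24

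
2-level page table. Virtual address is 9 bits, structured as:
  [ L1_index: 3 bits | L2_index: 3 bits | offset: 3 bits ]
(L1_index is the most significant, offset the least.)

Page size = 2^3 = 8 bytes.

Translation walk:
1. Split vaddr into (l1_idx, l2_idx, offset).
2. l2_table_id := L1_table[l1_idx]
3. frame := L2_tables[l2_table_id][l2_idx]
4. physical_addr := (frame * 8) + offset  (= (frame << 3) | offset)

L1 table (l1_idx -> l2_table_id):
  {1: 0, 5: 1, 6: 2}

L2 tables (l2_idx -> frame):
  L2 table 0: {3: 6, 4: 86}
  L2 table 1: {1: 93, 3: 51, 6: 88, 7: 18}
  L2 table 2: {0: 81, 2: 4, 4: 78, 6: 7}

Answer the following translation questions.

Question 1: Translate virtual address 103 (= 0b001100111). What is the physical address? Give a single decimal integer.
Answer: 695

Derivation:
vaddr = 103 = 0b001100111
Split: l1_idx=1, l2_idx=4, offset=7
L1[1] = 0
L2[0][4] = 86
paddr = 86 * 8 + 7 = 695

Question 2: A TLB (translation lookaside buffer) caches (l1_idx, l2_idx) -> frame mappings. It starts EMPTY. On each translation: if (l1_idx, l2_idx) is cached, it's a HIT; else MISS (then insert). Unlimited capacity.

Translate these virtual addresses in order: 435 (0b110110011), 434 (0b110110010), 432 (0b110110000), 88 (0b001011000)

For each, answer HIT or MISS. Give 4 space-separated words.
Answer: MISS HIT HIT MISS

Derivation:
vaddr=435: (6,6) not in TLB -> MISS, insert
vaddr=434: (6,6) in TLB -> HIT
vaddr=432: (6,6) in TLB -> HIT
vaddr=88: (1,3) not in TLB -> MISS, insert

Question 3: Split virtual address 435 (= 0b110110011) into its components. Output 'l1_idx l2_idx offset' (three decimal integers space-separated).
Answer: 6 6 3

Derivation:
vaddr = 435 = 0b110110011
  top 3 bits -> l1_idx = 6
  next 3 bits -> l2_idx = 6
  bottom 3 bits -> offset = 3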